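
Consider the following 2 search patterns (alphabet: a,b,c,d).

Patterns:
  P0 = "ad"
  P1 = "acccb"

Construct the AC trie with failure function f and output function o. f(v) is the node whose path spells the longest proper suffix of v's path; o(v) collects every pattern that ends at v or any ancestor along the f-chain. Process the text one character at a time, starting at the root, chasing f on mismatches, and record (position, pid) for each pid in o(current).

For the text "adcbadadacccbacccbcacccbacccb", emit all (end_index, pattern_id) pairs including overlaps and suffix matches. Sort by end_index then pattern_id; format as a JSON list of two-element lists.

Build:
Trie nodes:
  n0 'ε': a→1
  n1 'a': c→3 d→2
  n2 'ad': ·  [P0 ends]
  n3 'ac': c→4
  n4 'acc': c→5
  n5 'accc': b→6
  n6 'acccb': ·  [P1 ends]

Failure links (BFS by depth):
  fail(1) 'a': from fail(0)=0 chase 'a': 0 ⇒ 0;  out=∅∪out(0)=∅
  fail(2) 'ad': from fail(1)=0 chase 'd': 0 ⇒ 0;  out={0}∪out(0)={0}
  fail(3) 'ac': from fail(1)=0 chase 'c': 0 ⇒ 0;  out=∅∪out(0)=∅
  fail(4) 'acc': from fail(3)=0 chase 'c': 0 ⇒ 0;  out=∅∪out(0)=∅
  fail(5) 'accc': from fail(4)=0 chase 'c': 0 ⇒ 0;  out=∅∪out(0)=∅
  fail(6) 'acccb': from fail(5)=0 chase 'b': 0 ⇒ 0;  out={1}∪out(0)={1}

Run:
pos 0 'a': at 1
pos 1 'd': at 2  → match P0@[0:1]
pos 2 'c': at 0 ·f
pos 3 'b': at 0
pos 4 'a': at 1
pos 5 'd': at 2  → match P0@[4:5]
pos 6 'a': at 1 ·f
pos 7 'd': at 2  → match P0@[6:7]
pos 8 'a': at 1 ·f
pos 9 'c': at 3
pos 10 'c': at 4
pos 11 'c': at 5
pos 12 'b': at 6  → match P1@[8:12]
pos 13 'a': at 1 ·f
pos 14 'c': at 3
pos 15 'c': at 4
pos 16 'c': at 5
pos 17 'b': at 6  → match P1@[13:17]
pos 18 'c': at 0 ·f
pos 19 'a': at 1
pos 20 'c': at 3
pos 21 'c': at 4
pos 22 'c': at 5
pos 23 'b': at 6  → match P1@[19:23]
pos 24 'a': at 1 ·f
pos 25 'c': at 3
pos 26 'c': at 4
pos 27 'c': at 5
pos 28 'b': at 6  → match P1@[24:28]

Result: [[1,0],[5,0],[7,0],[12,1],[17,1],[23,1],[28,1]]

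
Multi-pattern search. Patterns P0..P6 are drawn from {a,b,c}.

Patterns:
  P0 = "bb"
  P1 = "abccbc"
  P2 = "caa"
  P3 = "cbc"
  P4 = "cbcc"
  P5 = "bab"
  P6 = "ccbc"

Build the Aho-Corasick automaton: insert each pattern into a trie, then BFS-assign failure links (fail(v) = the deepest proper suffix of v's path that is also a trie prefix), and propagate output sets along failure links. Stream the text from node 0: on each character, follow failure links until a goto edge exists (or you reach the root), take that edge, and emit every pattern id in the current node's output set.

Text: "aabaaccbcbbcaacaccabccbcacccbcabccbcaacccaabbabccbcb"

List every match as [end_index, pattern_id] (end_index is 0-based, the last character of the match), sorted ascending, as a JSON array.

Build:
Trie nodes:
  0='ε' goto a→3 b→1 c→9
  1='b' goto a→15 b→2
  2='bb' goto ·  [P0 ends]
  3='a' goto b→4
  4='ab' goto c→5
  5='abc' goto c→6
  6='abcc' goto b→7
  7='abccb' goto c→8
  8='abccbc' goto ·  [P1 ends]
  9='c' goto a→10 b→12 c→17
  10='ca' goto a→11
  11='caa' goto ·  [P2 ends]
  12='cb' goto c→13
  13='cbc' goto c→14  [P3 ends]
  14='cbcc' goto ·  [P4 ends]
  15='ba' goto b→16
  16='bab' goto ·  [P5 ends]
  17='cc' goto b→18
  18='ccb' goto c→19
  19='ccbc' goto ·  [P6 ends]

BFS fail/out derivation:
  fail(1) 'b': from fail(0)=0 chase 'b': 0 ⇒ 0;  out=∅∪out(0)=∅
  fail(3) 'a': from fail(0)=0 chase 'a': 0 ⇒ 0;  out=∅∪out(0)=∅
  fail(9) 'c': from fail(0)=0 chase 'c': 0 ⇒ 0;  out=∅∪out(0)=∅
  fail(2) 'bb': from fail(1)=0 chase 'b': 0 ⇒ 1;  out={0}∪out(1)={0}
  fail(4) 'ab': from fail(3)=0 chase 'b': 0 ⇒ 1;  out=∅∪out(1)=∅
  fail(10) 'ca': from fail(9)=0 chase 'a': 0 ⇒ 3;  out=∅∪out(3)=∅
  fail(12) 'cb': from fail(9)=0 chase 'b': 0 ⇒ 1;  out=∅∪out(1)=∅
  fail(15) 'ba': from fail(1)=0 chase 'a': 0 ⇒ 3;  out=∅∪out(3)=∅
  fail(17) 'cc': from fail(9)=0 chase 'c': 0 ⇒ 9;  out=∅∪out(9)=∅
  fail(5) 'abc': from fail(4)=1 chase 'c': 1→0 ⇒ 9;  out=∅∪out(9)=∅
  fail(11) 'caa': from fail(10)=3 chase 'a': 3→0 ⇒ 3;  out={2}∪out(3)={2}
  fail(13) 'cbc': from fail(12)=1 chase 'c': 1→0 ⇒ 9;  out={3}∪out(9)={3}
  fail(16) 'bab': from fail(15)=3 chase 'b': 3 ⇒ 4;  out={5}∪out(4)={5}
  fail(18) 'ccb': from fail(17)=9 chase 'b': 9 ⇒ 12;  out=∅∪out(12)=∅
  fail(6) 'abcc': from fail(5)=9 chase 'c': 9 ⇒ 17;  out=∅∪out(17)=∅
  fail(14) 'cbcc': from fail(13)=9 chase 'c': 9 ⇒ 17;  out={4}∪out(17)={4}
  fail(19) 'ccbc': from fail(18)=12 chase 'c': 12 ⇒ 13;  out={6}∪out(13)={3,6}
  fail(7) 'abccb': from fail(6)=17 chase 'b': 17 ⇒ 18;  out=∅∪out(18)=∅
  fail(8) 'abccbc': from fail(7)=18 chase 'c': 18 ⇒ 19;  out={1}∪out(19)={1,3,6}

Run:
i=0 'a': node 0→3
i=1 'a': node 3→3 (fail-walked)
i=2 'b': node 3→4
i=3 'a': node 4→15 (fail-walked)
i=4 'a': node 15→3 (fail-walked)
i=5 'c': node 3→9 (fail-walked)
i=6 'c': node 9→17
i=7 'b': node 17→18
i=8 'c': node 18→19  ** P3@[6:8],P6@[5:8]
i=9 'b': node 19→12 (fail-walked)
i=10 'b': node 12→2 (fail-walked)  ** P0@[9:10]
i=11 'c': node 2→9 (fail-walked)
i=12 'a': node 9→10
i=13 'a': node 10→11  ** P2@[11:13]
i=14 'c': node 11→9 (fail-walked)
i=15 'a': node 9→10
i=16 'c': node 10→9 (fail-walked)
i=17 'c': node 9→17
i=18 'a': node 17→10 (fail-walked)
i=19 'b': node 10→4 (fail-walked)
i=20 'c': node 4→5
i=21 'c': node 5→6
i=22 'b': node 6→7
i=23 'c': node 7→8  ** P1@[18:23],P3@[21:23],P6@[20:23]
i=24 'a': node 8→10 (fail-walked)
i=25 'c': node 10→9 (fail-walked)
i=26 'c': node 9→17
i=27 'c': node 17→17 (fail-walked)
i=28 'b': node 17→18
i=29 'c': node 18→19  ** P3@[27:29],P6@[26:29]
i=30 'a': node 19→10 (fail-walked)
i=31 'b': node 10→4 (fail-walked)
i=32 'c': node 4→5
i=33 'c': node 5→6
i=34 'b': node 6→7
i=35 'c': node 7→8  ** P1@[30:35],P3@[33:35],P6@[32:35]
i=36 'a': node 8→10 (fail-walked)
i=37 'a': node 10→11  ** P2@[35:37]
i=38 'c': node 11→9 (fail-walked)
i=39 'c': node 9→17
i=40 'c': node 17→17 (fail-walked)
i=41 'a': node 17→10 (fail-walked)
i=42 'a': node 10→11  ** P2@[40:42]
i=43 'b': node 11→4 (fail-walked)
i=44 'b': node 4→2 (fail-walked)  ** P0@[43:44]
i=45 'a': node 2→15 (fail-walked)
i=46 'b': node 15→16  ** P5@[44:46]
i=47 'c': node 16→5 (fail-walked)
i=48 'c': node 5→6
i=49 'b': node 6→7
i=50 'c': node 7→8  ** P1@[45:50],P3@[48:50],P6@[47:50]
i=51 'b': node 8→12 (fail-walked)

Result: [[8,3],[8,6],[10,0],[13,2],[23,1],[23,3],[23,6],[29,3],[29,6],[35,1],[35,3],[35,6],[37,2],[42,2],[44,0],[46,5],[50,1],[50,3],[50,6]]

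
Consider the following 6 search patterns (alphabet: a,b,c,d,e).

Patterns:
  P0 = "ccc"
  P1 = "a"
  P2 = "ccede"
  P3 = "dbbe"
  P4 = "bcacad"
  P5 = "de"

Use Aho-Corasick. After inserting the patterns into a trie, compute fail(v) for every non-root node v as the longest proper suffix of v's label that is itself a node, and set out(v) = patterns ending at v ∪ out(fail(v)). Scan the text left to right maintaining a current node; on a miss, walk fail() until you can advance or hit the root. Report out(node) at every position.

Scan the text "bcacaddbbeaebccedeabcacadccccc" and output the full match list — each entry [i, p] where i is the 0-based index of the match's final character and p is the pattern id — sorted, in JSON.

Build automaton:
Trie nodes:
  n0 'ε': a→4 b→12 c→1 d→8
  n1 'c': c→2
  n2 'cc': c→3 e→5
  n3 'ccc': ·  ←P0
  n4 'a': ·  ←P1
  n5 'cce': d→6
  n6 'cced': e→7
  n7 'ccede': ·  ←P2
  n8 'd': b→9 e→18
  n9 'db': b→10
  n10 'dbb': e→11
  n11 'dbbe': ·  ←P3
  n12 'b': c→13
  n13 'bc': a→14
  n14 'bca': c→15
  n15 'bcac': a→16
  n16 'bcaca': d→17
  n17 'bcacad': ·  ←P4
  n18 'de': ·  ←P5

Failure links (BFS by depth):
  n1('c'): parent n0 fail=0; on 'c' 0 → fail=0;  out ∅∪∅=∅
  n4('a'): parent n0 fail=0; on 'a' 0 → fail=0;  out {1}∪∅={1}
  n8('d'): parent n0 fail=0; on 'd' 0 → fail=0;  out ∅∪∅=∅
  n12('b'): parent n0 fail=0; on 'b' 0 → fail=0;  out ∅∪∅=∅
  n2('cc'): parent n1 fail=0; on 'c' 0 → fail=1;  out ∅∪∅=∅
  n9('db'): parent n8 fail=0; on 'b' 0 → fail=12;  out ∅∪∅=∅
  n13('bc'): parent n12 fail=0; on 'c' 0 → fail=1;  out ∅∪∅=∅
  n18('de'): parent n8 fail=0; on 'e' 0 → fail=0;  out {5}∪∅={5}
  n3('ccc'): parent n2 fail=1; on 'c' 1 → fail=2;  out {0}∪∅={0}
  n5('cce'): parent n2 fail=1; on 'e' 1→0 → fail=0;  out ∅∪∅=∅
  n10('dbb'): parent n9 fail=12; on 'b' 12→0 → fail=12;  out ∅∪∅=∅
  n14('bca'): parent n13 fail=1; on 'a' 1→0 → fail=4;  out ∅∪{1}={1}
  n6('cced'): parent n5 fail=0; on 'd' 0 → fail=8;  out ∅∪∅=∅
  n11('dbbe'): parent n10 fail=12; on 'e' 12→0 → fail=0;  out {3}∪∅={3}
  n15('bcac'): parent n14 fail=4; on 'c' 4→0 → fail=1;  out ∅∪∅=∅
  n7('ccede'): parent n6 fail=8; on 'e' 8 → fail=18;  out {2}∪{5}={2,5}
  n16('bcaca'): parent n15 fail=1; on 'a' 1→0 → fail=4;  out ∅∪{1}={1}
  n17('bcacad'): parent n16 fail=4; on 'd' 4→0 → fail=8;  out {4}∪∅={4}

Run:
i=0 'b': node 0→12
i=1 'c': node 12→13
i=2 'a': node 13→14  → match P1@[2:2]
i=3 'c': node 14→15
i=4 'a': node 15→16  → match P1@[4:4]
i=5 'd': node 16→17  → match P4@[0:5]
i=6 'd': node 17→8 (via fail)
i=7 'b': node 8→9
i=8 'b': node 9→10
i=9 'e': node 10→11  → match P3@[6:9]
i=10 'a': node 11→4 (via fail)  → match P1@[10:10]
i=11 'e': node 4→0 (via fail)
i=12 'b': node 0→12
i=13 'c': node 12→13
i=14 'c': node 13→2 (via fail)
i=15 'e': node 2→5
i=16 'd': node 5→6
i=17 'e': node 6→7  → match P2@[13:17],P5@[16:17]
i=18 'a': node 7→4 (via fail)  → match P1@[18:18]
i=19 'b': node 4→12 (via fail)
i=20 'c': node 12→13
i=21 'a': node 13→14  → match P1@[21:21]
i=22 'c': node 14→15
i=23 'a': node 15→16  → match P1@[23:23]
i=24 'd': node 16→17  → match P4@[19:24]
i=25 'c': node 17→1 (via fail)
i=26 'c': node 1→2
i=27 'c': node 2→3  → match P0@[25:27]
i=28 'c': node 3→3 (via fail)  → match P0@[26:28]
i=29 'c': node 3→3 (via fail)  → match P0@[27:29]

All matches (sorted): [[2,1],[4,1],[5,4],[9,3],[10,1],[17,2],[17,5],[18,1],[21,1],[23,1],[24,4],[27,0],[28,0],[29,0]]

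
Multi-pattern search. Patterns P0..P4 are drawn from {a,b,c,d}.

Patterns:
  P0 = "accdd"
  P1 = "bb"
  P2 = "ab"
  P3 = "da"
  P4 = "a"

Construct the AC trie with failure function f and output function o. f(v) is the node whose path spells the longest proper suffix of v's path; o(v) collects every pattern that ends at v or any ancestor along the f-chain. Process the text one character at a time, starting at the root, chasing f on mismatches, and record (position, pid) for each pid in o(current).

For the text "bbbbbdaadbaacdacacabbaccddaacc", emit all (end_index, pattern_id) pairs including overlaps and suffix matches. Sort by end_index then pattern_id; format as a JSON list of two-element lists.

Build:
Trie nodes:
  n0 'ε': a→1 b→6 d→9
  n1 'a': b→8 c→2  [P4 ends]
  n2 'ac': c→3
  n3 'acc': d→4
  n4 'accd': d→5
  n5 'accdd': ·  [P0 ends]
  n6 'b': b→7
  n7 'bb': ·  [P1 ends]
  n8 'ab': ·  [P2 ends]
  n9 'd': a→10
  n10 'da': ·  [P3 ends]

Failure links (BFS by depth):
  fail(1) 'a': from fail(0)=0 chase 'a': 0 ⇒ 0;  out={4}∪out(0)={4}
  fail(6) 'b': from fail(0)=0 chase 'b': 0 ⇒ 0;  out=∅∪out(0)=∅
  fail(9) 'd': from fail(0)=0 chase 'd': 0 ⇒ 0;  out=∅∪out(0)=∅
  fail(2) 'ac': from fail(1)=0 chase 'c': 0 ⇒ 0;  out=∅∪out(0)=∅
  fail(7) 'bb': from fail(6)=0 chase 'b': 0 ⇒ 6;  out={1}∪out(6)={1}
  fail(8) 'ab': from fail(1)=0 chase 'b': 0 ⇒ 6;  out={2}∪out(6)={2}
  fail(10) 'da': from fail(9)=0 chase 'a': 0 ⇒ 1;  out={3}∪out(1)={3,4}
  fail(3) 'acc': from fail(2)=0 chase 'c': 0 ⇒ 0;  out=∅∪out(0)=∅
  fail(4) 'accd': from fail(3)=0 chase 'd': 0 ⇒ 9;  out=∅∪out(9)=∅
  fail(5) 'accdd': from fail(4)=9 chase 'd': 9→0 ⇒ 9;  out={0}∪out(9)={0}

Scan:
[0] read 'b'  n0⇒n6
[1] read 'b'  n6⇒n7  ** P1@[0:1]
[2] read 'b'  n7⇒n7 (via fail)  ** P1@[1:2]
[3] read 'b'  n7⇒n7 (via fail)  ** P1@[2:3]
[4] read 'b'  n7⇒n7 (via fail)  ** P1@[3:4]
[5] read 'd'  n7⇒n9 (via fail)
[6] read 'a'  n9⇒n10  ** P3@[5:6],P4@[6:6]
[7] read 'a'  n10⇒n1 (via fail)  ** P4@[7:7]
[8] read 'd'  n1⇒n9 (via fail)
[9] read 'b'  n9⇒n6 (via fail)
[10] read 'a'  n6⇒n1 (via fail)  ** P4@[10:10]
[11] read 'a'  n1⇒n1 (via fail)  ** P4@[11:11]
[12] read 'c'  n1⇒n2
[13] read 'd'  n2⇒n9 (via fail)
[14] read 'a'  n9⇒n10  ** P3@[13:14],P4@[14:14]
[15] read 'c'  n10⇒n2 (via fail)
[16] read 'a'  n2⇒n1 (via fail)  ** P4@[16:16]
[17] read 'c'  n1⇒n2
[18] read 'a'  n2⇒n1 (via fail)  ** P4@[18:18]
[19] read 'b'  n1⇒n8  ** P2@[18:19]
[20] read 'b'  n8⇒n7 (via fail)  ** P1@[19:20]
[21] read 'a'  n7⇒n1 (via fail)  ** P4@[21:21]
[22] read 'c'  n1⇒n2
[23] read 'c'  n2⇒n3
[24] read 'd'  n3⇒n4
[25] read 'd'  n4⇒n5  ** P0@[21:25]
[26] read 'a'  n5⇒n10 (via fail)  ** P3@[25:26],P4@[26:26]
[27] read 'a'  n10⇒n1 (via fail)  ** P4@[27:27]
[28] read 'c'  n1⇒n2
[29] read 'c'  n2⇒n3

Matches: [[1,1],[2,1],[3,1],[4,1],[6,3],[6,4],[7,4],[10,4],[11,4],[14,3],[14,4],[16,4],[18,4],[19,2],[20,1],[21,4],[25,0],[26,3],[26,4],[27,4]]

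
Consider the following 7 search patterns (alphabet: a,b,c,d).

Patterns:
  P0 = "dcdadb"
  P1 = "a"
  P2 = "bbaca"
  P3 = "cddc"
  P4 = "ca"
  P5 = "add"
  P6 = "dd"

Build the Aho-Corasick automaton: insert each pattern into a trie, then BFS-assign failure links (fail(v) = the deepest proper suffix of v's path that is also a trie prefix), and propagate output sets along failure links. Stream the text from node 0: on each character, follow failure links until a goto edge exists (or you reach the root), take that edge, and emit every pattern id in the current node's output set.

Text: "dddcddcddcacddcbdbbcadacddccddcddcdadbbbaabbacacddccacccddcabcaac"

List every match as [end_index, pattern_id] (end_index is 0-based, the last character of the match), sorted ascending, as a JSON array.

Construct AC machine:
Trie nodes:
  n0 'ε': a→7 b→8 c→13 d→1
  n1 'd': c→2 d→20
  n2 'dc': d→3
  n3 'dcd': a→4
  n4 'dcda': d→5
  n5 'dcdad': b→6
  n6 'dcdadb': ·  ←P0
  n7 'a': d→18  ←P1
  n8 'b': b→9
  n9 'bb': a→10
  n10 'bba': c→11
  n11 'bbac': a→12
  n12 'bbaca': ·  ←P2
  n13 'c': a→17 d→14
  n14 'cd': d→15
  n15 'cdd': c→16
  n16 'cddc': ·  ←P3
  n17 'ca': ·  ←P4
  n18 'ad': d→19
  n19 'add': ·  ←P5
  n20 'dd': ·  ←P6

BFS fail/out derivation:
  fail(1) 'd': from fail(0)=0 chase 'd': 0 ⇒ 0;  out=∅∪out(0)=∅
  fail(7) 'a': from fail(0)=0 chase 'a': 0 ⇒ 0;  out={1}∪out(0)={1}
  fail(8) 'b': from fail(0)=0 chase 'b': 0 ⇒ 0;  out=∅∪out(0)=∅
  fail(13) 'c': from fail(0)=0 chase 'c': 0 ⇒ 0;  out=∅∪out(0)=∅
  fail(2) 'dc': from fail(1)=0 chase 'c': 0 ⇒ 13;  out=∅∪out(13)=∅
  fail(9) 'bb': from fail(8)=0 chase 'b': 0 ⇒ 8;  out=∅∪out(8)=∅
  fail(14) 'cd': from fail(13)=0 chase 'd': 0 ⇒ 1;  out=∅∪out(1)=∅
  fail(17) 'ca': from fail(13)=0 chase 'a': 0 ⇒ 7;  out={4}∪out(7)={1,4}
  fail(18) 'ad': from fail(7)=0 chase 'd': 0 ⇒ 1;  out=∅∪out(1)=∅
  fail(20) 'dd': from fail(1)=0 chase 'd': 0 ⇒ 1;  out={6}∪out(1)={6}
  fail(3) 'dcd': from fail(2)=13 chase 'd': 13 ⇒ 14;  out=∅∪out(14)=∅
  fail(10) 'bba': from fail(9)=8 chase 'a': 8→0 ⇒ 7;  out=∅∪out(7)={1}
  fail(15) 'cdd': from fail(14)=1 chase 'd': 1 ⇒ 20;  out=∅∪out(20)={6}
  fail(19) 'add': from fail(18)=1 chase 'd': 1 ⇒ 20;  out={5}∪out(20)={5,6}
  fail(4) 'dcda': from fail(3)=14 chase 'a': 14→1→0 ⇒ 7;  out=∅∪out(7)={1}
  fail(11) 'bbac': from fail(10)=7 chase 'c': 7→0 ⇒ 13;  out=∅∪out(13)=∅
  fail(16) 'cddc': from fail(15)=20 chase 'c': 20→1 ⇒ 2;  out={3}∪out(2)={3}
  fail(5) 'dcdad': from fail(4)=7 chase 'd': 7 ⇒ 18;  out=∅∪out(18)=∅
  fail(12) 'bbaca': from fail(11)=13 chase 'a': 13 ⇒ 17;  out={2}∪out(17)={1,2,4}
  fail(6) 'dcdadb': from fail(5)=18 chase 'b': 18→1→0 ⇒ 8;  out={0}∪out(8)={0}

Scan:
i=0 'd': node 0→1
i=1 'd': node 1→20  → match P6@[0:1]
i=2 'd': node 20→20 ·f  → match P6@[1:2]
i=3 'c': node 20→2 ·f
i=4 'd': node 2→3
i=5 'd': node 3→15 ·f  → match P6@[4:5]
i=6 'c': node 15→16  → match P3@[3:6]
i=7 'd': node 16→3 ·f
i=8 'd': node 3→15 ·f  → match P6@[7:8]
i=9 'c': node 15→16  → match P3@[6:9]
i=10 'a': node 16→17 ·f  → match P1@[10:10],P4@[9:10]
i=11 'c': node 17→13 ·f
i=12 'd': node 13→14
i=13 'd': node 14→15  → match P6@[12:13]
i=14 'c': node 15→16  → match P3@[11:14]
i=15 'b': node 16→8 ·f
i=16 'd': node 8→1 ·f
i=17 'b': node 1→8 ·f
i=18 'b': node 8→9
i=19 'c': node 9→13 ·f
i=20 'a': node 13→17  → match P1@[20:20],P4@[19:20]
i=21 'd': node 17→18 ·f
i=22 'a': node 18→7 ·f  → match P1@[22:22]
i=23 'c': node 7→13 ·f
i=24 'd': node 13→14
i=25 'd': node 14→15  → match P6@[24:25]
i=26 'c': node 15→16  → match P3@[23:26]
i=27 'c': node 16→13 ·f
i=28 'd': node 13→14
i=29 'd': node 14→15  → match P6@[28:29]
i=30 'c': node 15→16  → match P3@[27:30]
i=31 'd': node 16→3 ·f
i=32 'd': node 3→15 ·f  → match P6@[31:32]
i=33 'c': node 15→16  → match P3@[30:33]
i=34 'd': node 16→3 ·f
i=35 'a': node 3→4  → match P1@[35:35]
i=36 'd': node 4→5
i=37 'b': node 5→6  → match P0@[32:37]
i=38 'b': node 6→9 ·f
i=39 'b': node 9→9 ·f
i=40 'a': node 9→10  → match P1@[40:40]
i=41 'a': node 10→7 ·f  → match P1@[41:41]
i=42 'b': node 7→8 ·f
i=43 'b': node 8→9
i=44 'a': node 9→10  → match P1@[44:44]
i=45 'c': node 10→11
i=46 'a': node 11→12  → match P1@[46:46],P2@[42:46],P4@[45:46]
i=47 'c': node 12→13 ·f
i=48 'd': node 13→14
i=49 'd': node 14→15  → match P6@[48:49]
i=50 'c': node 15→16  → match P3@[47:50]
i=51 'c': node 16→13 ·f
i=52 'a': node 13→17  → match P1@[52:52],P4@[51:52]
i=53 'c': node 17→13 ·f
i=54 'c': node 13→13 ·f
i=55 'c': node 13→13 ·f
i=56 'd': node 13→14
i=57 'd': node 14→15  → match P6@[56:57]
i=58 'c': node 15→16  → match P3@[55:58]
i=59 'a': node 16→17 ·f  → match P1@[59:59],P4@[58:59]
i=60 'b': node 17→8 ·f
i=61 'c': node 8→13 ·f
i=62 'a': node 13→17  → match P1@[62:62],P4@[61:62]
i=63 'a': node 17→7 ·f  → match P1@[63:63]
i=64 'c': node 7→13 ·f

Matches: [[1,6],[2,6],[5,6],[6,3],[8,6],[9,3],[10,1],[10,4],[13,6],[14,3],[20,1],[20,4],[22,1],[25,6],[26,3],[29,6],[30,3],[32,6],[33,3],[35,1],[37,0],[40,1],[41,1],[44,1],[46,1],[46,2],[46,4],[49,6],[50,3],[52,1],[52,4],[57,6],[58,3],[59,1],[59,4],[62,1],[62,4],[63,1]]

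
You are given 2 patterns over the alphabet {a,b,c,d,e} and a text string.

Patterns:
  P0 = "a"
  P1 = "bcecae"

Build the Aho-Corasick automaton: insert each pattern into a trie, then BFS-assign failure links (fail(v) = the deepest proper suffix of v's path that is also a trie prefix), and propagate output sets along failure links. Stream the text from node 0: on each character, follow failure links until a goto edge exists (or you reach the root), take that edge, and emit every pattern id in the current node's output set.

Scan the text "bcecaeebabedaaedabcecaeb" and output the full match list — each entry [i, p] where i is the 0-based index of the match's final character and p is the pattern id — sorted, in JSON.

Build:
Trie nodes:
  0='ε' goto a→1 b→2
  1='a' goto ·  ←P0
  2='b' goto c→3
  3='bc' goto e→4
  4='bce' goto c→5
  5='bcec' goto a→6
  6='bceca' goto e→7
  7='bcecae' goto ·  ←P1

Failure links (BFS by depth):
  n1('a'): parent n0 fail=0; on 'a' 0 → fail=0;  out {0}∪∅={0}
  n2('b'): parent n0 fail=0; on 'b' 0 → fail=0;  out ∅∪∅=∅
  n3('bc'): parent n2 fail=0; on 'c' 0 → fail=0;  out ∅∪∅=∅
  n4('bce'): parent n3 fail=0; on 'e' 0 → fail=0;  out ∅∪∅=∅
  n5('bcec'): parent n4 fail=0; on 'c' 0 → fail=0;  out ∅∪∅=∅
  n6('bceca'): parent n5 fail=0; on 'a' 0 → fail=1;  out ∅∪{0}={0}
  n7('bcecae'): parent n6 fail=1; on 'e' 1→0 → fail=0;  out {1}∪∅={1}

Run:
[0] read 'b'  n0⇒n2
[1] read 'c'  n2⇒n3
[2] read 'e'  n3⇒n4
[3] read 'c'  n4⇒n5
[4] read 'a'  n5⇒n6  ** P0@[4:4]
[5] read 'e'  n6⇒n7  ** P1@[0:5]
[6] read 'e'  n7⇒n0 (fail-walked)
[7] read 'b'  n0⇒n2
[8] read 'a'  n2⇒n1 (fail-walked)  ** P0@[8:8]
[9] read 'b'  n1⇒n2 (fail-walked)
[10] read 'e'  n2⇒n0 (fail-walked)
[11] read 'd'  n0⇒n0
[12] read 'a'  n0⇒n1  ** P0@[12:12]
[13] read 'a'  n1⇒n1 (fail-walked)  ** P0@[13:13]
[14] read 'e'  n1⇒n0 (fail-walked)
[15] read 'd'  n0⇒n0
[16] read 'a'  n0⇒n1  ** P0@[16:16]
[17] read 'b'  n1⇒n2 (fail-walked)
[18] read 'c'  n2⇒n3
[19] read 'e'  n3⇒n4
[20] read 'c'  n4⇒n5
[21] read 'a'  n5⇒n6  ** P0@[21:21]
[22] read 'e'  n6⇒n7  ** P1@[17:22]
[23] read 'b'  n7⇒n2 (fail-walked)

All matches (sorted): [[4,0],[5,1],[8,0],[12,0],[13,0],[16,0],[21,0],[22,1]]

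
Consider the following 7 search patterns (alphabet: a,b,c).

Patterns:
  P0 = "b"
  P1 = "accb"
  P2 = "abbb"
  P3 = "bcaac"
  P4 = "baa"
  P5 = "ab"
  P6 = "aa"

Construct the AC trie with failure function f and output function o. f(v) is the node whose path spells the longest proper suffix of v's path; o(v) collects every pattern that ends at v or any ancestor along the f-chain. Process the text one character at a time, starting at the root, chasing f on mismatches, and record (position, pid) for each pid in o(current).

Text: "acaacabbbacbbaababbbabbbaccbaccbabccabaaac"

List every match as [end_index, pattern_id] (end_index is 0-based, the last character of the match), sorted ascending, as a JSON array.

Build:
Trie (insert patterns):
  n0 'ε': a→2 b→1
  n1 'b': a→13 c→9  [P0 ends]
  n2 'a': a→15 b→6 c→3
  n3 'ac': c→4
  n4 'acc': b→5
  n5 'accb': ·  [P1 ends]
  n6 'ab': b→7  [P5 ends]
  n7 'abb': b→8
  n8 'abbb': ·  [P2 ends]
  n9 'bc': a→10
  n10 'bca': a→11
  n11 'bcaa': c→12
  n12 'bcaac': ·  [P3 ends]
  n13 'ba': a→14
  n14 'baa': ·  [P4 ends]
  n15 'aa': ·  [P6 ends]

Failure links (BFS by depth):
  fail(1) 'b': from fail(0)=0 chase 'b': 0 ⇒ 0;  out={0}∪out(0)={0}
  fail(2) 'a': from fail(0)=0 chase 'a': 0 ⇒ 0;  out=∅∪out(0)=∅
  fail(3) 'ac': from fail(2)=0 chase 'c': 0 ⇒ 0;  out=∅∪out(0)=∅
  fail(6) 'ab': from fail(2)=0 chase 'b': 0 ⇒ 1;  out={5}∪out(1)={0,5}
  fail(9) 'bc': from fail(1)=0 chase 'c': 0 ⇒ 0;  out=∅∪out(0)=∅
  fail(13) 'ba': from fail(1)=0 chase 'a': 0 ⇒ 2;  out=∅∪out(2)=∅
  fail(15) 'aa': from fail(2)=0 chase 'a': 0 ⇒ 2;  out={6}∪out(2)={6}
  fail(4) 'acc': from fail(3)=0 chase 'c': 0 ⇒ 0;  out=∅∪out(0)=∅
  fail(7) 'abb': from fail(6)=1 chase 'b': 1→0 ⇒ 1;  out=∅∪out(1)={0}
  fail(10) 'bca': from fail(9)=0 chase 'a': 0 ⇒ 2;  out=∅∪out(2)=∅
  fail(14) 'baa': from fail(13)=2 chase 'a': 2 ⇒ 15;  out={4}∪out(15)={4,6}
  fail(5) 'accb': from fail(4)=0 chase 'b': 0 ⇒ 1;  out={1}∪out(1)={0,1}
  fail(8) 'abbb': from fail(7)=1 chase 'b': 1→0 ⇒ 1;  out={2}∪out(1)={0,2}
  fail(11) 'bcaa': from fail(10)=2 chase 'a': 2 ⇒ 15;  out=∅∪out(15)={6}
  fail(12) 'bcaac': from fail(11)=15 chase 'c': 15→2 ⇒ 3;  out={3}∪out(3)={3}

Scan:
i=0 'a': node 0→2
i=1 'c': node 2→3
i=2 'a': node 3→2 ·f
i=3 'a': node 2→15  emit P6@[2:3]
i=4 'c': node 15→3 ·f
i=5 'a': node 3→2 ·f
i=6 'b': node 2→6  emit P0@[6:6],P5@[5:6]
i=7 'b': node 6→7  emit P0@[7:7]
i=8 'b': node 7→8  emit P0@[8:8],P2@[5:8]
i=9 'a': node 8→13 ·f
i=10 'c': node 13→3 ·f
i=11 'b': node 3→1 ·f  emit P0@[11:11]
i=12 'b': node 1→1 ·f  emit P0@[12:12]
i=13 'a': node 1→13
i=14 'a': node 13→14  emit P4@[12:14],P6@[13:14]
i=15 'b': node 14→6 ·f  emit P0@[15:15],P5@[14:15]
i=16 'a': node 6→13 ·f
i=17 'b': node 13→6 ·f  emit P0@[17:17],P5@[16:17]
i=18 'b': node 6→7  emit P0@[18:18]
i=19 'b': node 7→8  emit P0@[19:19],P2@[16:19]
i=20 'a': node 8→13 ·f
i=21 'b': node 13→6 ·f  emit P0@[21:21],P5@[20:21]
i=22 'b': node 6→7  emit P0@[22:22]
i=23 'b': node 7→8  emit P0@[23:23],P2@[20:23]
i=24 'a': node 8→13 ·f
i=25 'c': node 13→3 ·f
i=26 'c': node 3→4
i=27 'b': node 4→5  emit P0@[27:27],P1@[24:27]
i=28 'a': node 5→13 ·f
i=29 'c': node 13→3 ·f
i=30 'c': node 3→4
i=31 'b': node 4→5  emit P0@[31:31],P1@[28:31]
i=32 'a': node 5→13 ·f
i=33 'b': node 13→6 ·f  emit P0@[33:33],P5@[32:33]
i=34 'c': node 6→9 ·f
i=35 'c': node 9→0 ·f
i=36 'a': node 0→2
i=37 'b': node 2→6  emit P0@[37:37],P5@[36:37]
i=38 'a': node 6→13 ·f
i=39 'a': node 13→14  emit P4@[37:39],P6@[38:39]
i=40 'a': node 14→15 ·f  emit P6@[39:40]
i=41 'c': node 15→3 ·f

All matches (sorted): [[3,6],[6,0],[6,5],[7,0],[8,0],[8,2],[11,0],[12,0],[14,4],[14,6],[15,0],[15,5],[17,0],[17,5],[18,0],[19,0],[19,2],[21,0],[21,5],[22,0],[23,0],[23,2],[27,0],[27,1],[31,0],[31,1],[33,0],[33,5],[37,0],[37,5],[39,4],[39,6],[40,6]]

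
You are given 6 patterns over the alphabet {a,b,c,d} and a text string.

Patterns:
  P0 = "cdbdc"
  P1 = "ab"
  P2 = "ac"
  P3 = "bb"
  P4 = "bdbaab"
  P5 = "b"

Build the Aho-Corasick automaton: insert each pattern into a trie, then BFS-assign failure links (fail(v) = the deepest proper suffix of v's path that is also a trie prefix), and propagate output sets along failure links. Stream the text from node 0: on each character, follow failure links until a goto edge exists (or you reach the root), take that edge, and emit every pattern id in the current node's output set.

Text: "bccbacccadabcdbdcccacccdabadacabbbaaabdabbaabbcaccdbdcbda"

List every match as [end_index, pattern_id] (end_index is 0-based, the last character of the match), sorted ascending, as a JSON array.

Build:
Trie (insert patterns):
  0='ε' goto a→6 b→9 c→1
  1='c' goto d→2
  2='cd' goto b→3
  3='cdb' goto d→4
  4='cdbd' goto c→5
  5='cdbdc' goto ·  ←P0
  6='a' goto b→7 c→8
  7='ab' goto ·  ←P1
  8='ac' goto ·  ←P2
  9='b' goto b→10 d→11  ←P5
  10='bb' goto ·  ←P3
  11='bd' goto b→12
  12='bdb' goto a→13
  13='bdba' goto a→14
  14='bdbaa' goto b→15
  15='bdbaab' goto ·  ←P4

BFS fail/out derivation:
  n1('c'): parent n0 fail=0; on 'c' 0 → fail=0;  out ∅∪∅=∅
  n6('a'): parent n0 fail=0; on 'a' 0 → fail=0;  out ∅∪∅=∅
  n9('b'): parent n0 fail=0; on 'b' 0 → fail=0;  out {5}∪∅={5}
  n2('cd'): parent n1 fail=0; on 'd' 0 → fail=0;  out ∅∪∅=∅
  n7('ab'): parent n6 fail=0; on 'b' 0 → fail=9;  out {1}∪{5}={1,5}
  n8('ac'): parent n6 fail=0; on 'c' 0 → fail=1;  out {2}∪∅={2}
  n10('bb'): parent n9 fail=0; on 'b' 0 → fail=9;  out {3}∪{5}={3,5}
  n11('bd'): parent n9 fail=0; on 'd' 0 → fail=0;  out ∅∪∅=∅
  n3('cdb'): parent n2 fail=0; on 'b' 0 → fail=9;  out ∅∪{5}={5}
  n12('bdb'): parent n11 fail=0; on 'b' 0 → fail=9;  out ∅∪{5}={5}
  n4('cdbd'): parent n3 fail=9; on 'd' 9 → fail=11;  out ∅∪∅=∅
  n13('bdba'): parent n12 fail=9; on 'a' 9→0 → fail=6;  out ∅∪∅=∅
  n5('cdbdc'): parent n4 fail=11; on 'c' 11→0 → fail=1;  out {0}∪∅={0}
  n14('bdbaa'): parent n13 fail=6; on 'a' 6→0 → fail=6;  out ∅∪∅=∅
  n15('bdbaab'): parent n14 fail=6; on 'b' 6 → fail=7;  out {4}∪{1,5}={1,4,5}

Text stream:
i=0 'b': node 0→9  → match P5@[0:0]
i=1 'c': node 9→1 ·f
i=2 'c': node 1→1 ·f
i=3 'b': node 1→9 ·f  → match P5@[3:3]
i=4 'a': node 9→6 ·f
i=5 'c': node 6→8  → match P2@[4:5]
i=6 'c': node 8→1 ·f
i=7 'c': node 1→1 ·f
i=8 'a': node 1→6 ·f
i=9 'd': node 6→0 ·f
i=10 'a': node 0→6
i=11 'b': node 6→7  → match P1@[10:11],P5@[11:11]
i=12 'c': node 7→1 ·f
i=13 'd': node 1→2
i=14 'b': node 2→3  → match P5@[14:14]
i=15 'd': node 3→4
i=16 'c': node 4→5  → match P0@[12:16]
i=17 'c': node 5→1 ·f
i=18 'c': node 1→1 ·f
i=19 'a': node 1→6 ·f
i=20 'c': node 6→8  → match P2@[19:20]
i=21 'c': node 8→1 ·f
i=22 'c': node 1→1 ·f
i=23 'd': node 1→2
i=24 'a': node 2→6 ·f
i=25 'b': node 6→7  → match P1@[24:25],P5@[25:25]
i=26 'a': node 7→6 ·f
i=27 'd': node 6→0 ·f
i=28 'a': node 0→6
i=29 'c': node 6→8  → match P2@[28:29]
i=30 'a': node 8→6 ·f
i=31 'b': node 6→7  → match P1@[30:31],P5@[31:31]
i=32 'b': node 7→10 ·f  → match P3@[31:32],P5@[32:32]
i=33 'b': node 10→10 ·f  → match P3@[32:33],P5@[33:33]
i=34 'a': node 10→6 ·f
i=35 'a': node 6→6 ·f
i=36 'a': node 6→6 ·f
i=37 'b': node 6→7  → match P1@[36:37],P5@[37:37]
i=38 'd': node 7→11 ·f
i=39 'a': node 11→6 ·f
i=40 'b': node 6→7  → match P1@[39:40],P5@[40:40]
i=41 'b': node 7→10 ·f  → match P3@[40:41],P5@[41:41]
i=42 'a': node 10→6 ·f
i=43 'a': node 6→6 ·f
i=44 'b': node 6→7  → match P1@[43:44],P5@[44:44]
i=45 'b': node 7→10 ·f  → match P3@[44:45],P5@[45:45]
i=46 'c': node 10→1 ·f
i=47 'a': node 1→6 ·f
i=48 'c': node 6→8  → match P2@[47:48]
i=49 'c': node 8→1 ·f
i=50 'd': node 1→2
i=51 'b': node 2→3  → match P5@[51:51]
i=52 'd': node 3→4
i=53 'c': node 4→5  → match P0@[49:53]
i=54 'b': node 5→9 ·f  → match P5@[54:54]
i=55 'd': node 9→11
i=56 'a': node 11→6 ·f

Result: [[0,5],[3,5],[5,2],[11,1],[11,5],[14,5],[16,0],[20,2],[25,1],[25,5],[29,2],[31,1],[31,5],[32,3],[32,5],[33,3],[33,5],[37,1],[37,5],[40,1],[40,5],[41,3],[41,5],[44,1],[44,5],[45,3],[45,5],[48,2],[51,5],[53,0],[54,5]]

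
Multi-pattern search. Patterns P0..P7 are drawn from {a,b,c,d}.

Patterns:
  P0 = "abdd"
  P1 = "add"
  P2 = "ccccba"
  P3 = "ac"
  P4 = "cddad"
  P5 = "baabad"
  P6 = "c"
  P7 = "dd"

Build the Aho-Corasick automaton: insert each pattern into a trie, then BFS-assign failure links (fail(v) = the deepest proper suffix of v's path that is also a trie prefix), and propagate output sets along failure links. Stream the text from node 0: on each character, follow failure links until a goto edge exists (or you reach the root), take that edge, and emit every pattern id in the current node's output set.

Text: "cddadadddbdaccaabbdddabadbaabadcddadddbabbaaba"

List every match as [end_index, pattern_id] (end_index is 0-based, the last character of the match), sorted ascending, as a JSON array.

Construct AC machine:
Trie nodes:
  0='ε' goto a→1 b→18 c→7 d→24
  1='a' goto b→2 c→13 d→5
  2='ab' goto d→3
  3='abd' goto d→4
  4='abdd' goto ·  ←P0
  5='ad' goto d→6
  6='add' goto ·  ←P1
  7='c' goto c→8 d→14  ←P6
  8='cc' goto c→9
  9='ccc' goto c→10
  10='cccc' goto b→11
  11='ccccb' goto a→12
  12='ccccba' goto ·  ←P2
  13='ac' goto ·  ←P3
  14='cd' goto d→15
  15='cdd' goto a→16
  16='cdda' goto d→17
  17='cddad' goto ·  ←P4
  18='b' goto a→19
  19='ba' goto a→20
  20='baa' goto b→21
  21='baab' goto a→22
  22='baaba' goto d→23
  23='baabad' goto ·  ←P5
  24='d' goto d→25
  25='dd' goto ·  ←P7

Failure links (BFS by depth):
  n1('a'): parent n0 fail=0; on 'a' 0 → fail=0;  out ∅∪∅=∅
  n7('c'): parent n0 fail=0; on 'c' 0 → fail=0;  out {6}∪∅={6}
  n18('b'): parent n0 fail=0; on 'b' 0 → fail=0;  out ∅∪∅=∅
  n24('d'): parent n0 fail=0; on 'd' 0 → fail=0;  out ∅∪∅=∅
  n2('ab'): parent n1 fail=0; on 'b' 0 → fail=18;  out ∅∪∅=∅
  n5('ad'): parent n1 fail=0; on 'd' 0 → fail=24;  out ∅∪∅=∅
  n8('cc'): parent n7 fail=0; on 'c' 0 → fail=7;  out ∅∪{6}={6}
  n13('ac'): parent n1 fail=0; on 'c' 0 → fail=7;  out {3}∪{6}={3,6}
  n14('cd'): parent n7 fail=0; on 'd' 0 → fail=24;  out ∅∪∅=∅
  n19('ba'): parent n18 fail=0; on 'a' 0 → fail=1;  out ∅∪∅=∅
  n25('dd'): parent n24 fail=0; on 'd' 0 → fail=24;  out {7}∪∅={7}
  n3('abd'): parent n2 fail=18; on 'd' 18→0 → fail=24;  out ∅∪∅=∅
  n6('add'): parent n5 fail=24; on 'd' 24 → fail=25;  out {1}∪{7}={1,7}
  n9('ccc'): parent n8 fail=7; on 'c' 7 → fail=8;  out ∅∪{6}={6}
  n15('cdd'): parent n14 fail=24; on 'd' 24 → fail=25;  out ∅∪{7}={7}
  n20('baa'): parent n19 fail=1; on 'a' 1→0 → fail=1;  out ∅∪∅=∅
  n4('abdd'): parent n3 fail=24; on 'd' 24 → fail=25;  out {0}∪{7}={0,7}
  n10('cccc'): parent n9 fail=8; on 'c' 8 → fail=9;  out ∅∪{6}={6}
  n16('cdda'): parent n15 fail=25; on 'a' 25→24→0 → fail=1;  out ∅∪∅=∅
  n21('baab'): parent n20 fail=1; on 'b' 1 → fail=2;  out ∅∪∅=∅
  n11('ccccb'): parent n10 fail=9; on 'b' 9→8→7→0 → fail=18;  out ∅∪∅=∅
  n17('cddad'): parent n16 fail=1; on 'd' 1 → fail=5;  out {4}∪∅={4}
  n22('baaba'): parent n21 fail=2; on 'a' 2→18 → fail=19;  out ∅∪∅=∅
  n12('ccccba'): parent n11 fail=18; on 'a' 18 → fail=19;  out {2}∪∅={2}
  n23('baabad'): parent n22 fail=19; on 'd' 19→1 → fail=5;  out {5}∪∅={5}

Text stream:
i=0 'c': node 0→7  emit P6@[0:0]
i=1 'd': node 7→14
i=2 'd': node 14→15  emit P7@[1:2]
i=3 'a': node 15→16
i=4 'd': node 16→17  emit P4@[0:4]
i=5 'a': node 17→1 (via fail)
i=6 'd': node 1→5
i=7 'd': node 5→6  emit P1@[5:7],P7@[6:7]
i=8 'd': node 6→25 (via fail)  emit P7@[7:8]
i=9 'b': node 25→18 (via fail)
i=10 'd': node 18→24 (via fail)
i=11 'a': node 24→1 (via fail)
i=12 'c': node 1→13  emit P3@[11:12],P6@[12:12]
i=13 'c': node 13→8 (via fail)  emit P6@[13:13]
i=14 'a': node 8→1 (via fail)
i=15 'a': node 1→1 (via fail)
i=16 'b': node 1→2
i=17 'b': node 2→18 (via fail)
i=18 'd': node 18→24 (via fail)
i=19 'd': node 24→25  emit P7@[18:19]
i=20 'd': node 25→25 (via fail)  emit P7@[19:20]
i=21 'a': node 25→1 (via fail)
i=22 'b': node 1→2
i=23 'a': node 2→19 (via fail)
i=24 'd': node 19→5 (via fail)
i=25 'b': node 5→18 (via fail)
i=26 'a': node 18→19
i=27 'a': node 19→20
i=28 'b': node 20→21
i=29 'a': node 21→22
i=30 'd': node 22→23  emit P5@[25:30]
i=31 'c': node 23→7 (via fail)  emit P6@[31:31]
i=32 'd': node 7→14
i=33 'd': node 14→15  emit P7@[32:33]
i=34 'a': node 15→16
i=35 'd': node 16→17  emit P4@[31:35]
i=36 'd': node 17→6 (via fail)  emit P1@[34:36],P7@[35:36]
i=37 'd': node 6→25 (via fail)  emit P7@[36:37]
i=38 'b': node 25→18 (via fail)
i=39 'a': node 18→19
i=40 'b': node 19→2 (via fail)
i=41 'b': node 2→18 (via fail)
i=42 'a': node 18→19
i=43 'a': node 19→20
i=44 'b': node 20→21
i=45 'a': node 21→22

All matches (sorted): [[0,6],[2,7],[4,4],[7,1],[7,7],[8,7],[12,3],[12,6],[13,6],[19,7],[20,7],[30,5],[31,6],[33,7],[35,4],[36,1],[36,7],[37,7]]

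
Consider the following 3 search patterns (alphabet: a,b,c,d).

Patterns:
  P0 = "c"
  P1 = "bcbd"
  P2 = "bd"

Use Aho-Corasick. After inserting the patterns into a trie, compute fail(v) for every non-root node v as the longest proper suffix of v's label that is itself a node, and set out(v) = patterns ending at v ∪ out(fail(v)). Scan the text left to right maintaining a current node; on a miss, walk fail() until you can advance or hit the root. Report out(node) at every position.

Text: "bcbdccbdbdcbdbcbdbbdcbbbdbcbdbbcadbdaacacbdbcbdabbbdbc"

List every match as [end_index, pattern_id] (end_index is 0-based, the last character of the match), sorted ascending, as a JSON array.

Construct AC machine:
Trie nodes:
  n0 'ε': b→2 c→1
  n1 'c': ·  [P0 ends]
  n2 'b': c→3 d→6
  n3 'bc': b→4
  n4 'bcb': d→5
  n5 'bcbd': ·  [P1 ends]
  n6 'bd': ·  [P2 ends]

Failure links (BFS by depth):
  fail(1) 'c': from fail(0)=0 chase 'c': 0 ⇒ 0;  out={0}∪out(0)={0}
  fail(2) 'b': from fail(0)=0 chase 'b': 0 ⇒ 0;  out=∅∪out(0)=∅
  fail(3) 'bc': from fail(2)=0 chase 'c': 0 ⇒ 1;  out=∅∪out(1)={0}
  fail(6) 'bd': from fail(2)=0 chase 'd': 0 ⇒ 0;  out={2}∪out(0)={2}
  fail(4) 'bcb': from fail(3)=1 chase 'b': 1→0 ⇒ 2;  out=∅∪out(2)=∅
  fail(5) 'bcbd': from fail(4)=2 chase 'd': 2 ⇒ 6;  out={1}∪out(6)={1,2}

Text stream:
[0] read 'b'  n0⇒n2
[1] read 'c'  n2⇒n3  → match P0@[1:1]
[2] read 'b'  n3⇒n4
[3] read 'd'  n4⇒n5  → match P1@[0:3],P2@[2:3]
[4] read 'c'  n5⇒n1 ·f  → match P0@[4:4]
[5] read 'c'  n1⇒n1 ·f  → match P0@[5:5]
[6] read 'b'  n1⇒n2 ·f
[7] read 'd'  n2⇒n6  → match P2@[6:7]
[8] read 'b'  n6⇒n2 ·f
[9] read 'd'  n2⇒n6  → match P2@[8:9]
[10] read 'c'  n6⇒n1 ·f  → match P0@[10:10]
[11] read 'b'  n1⇒n2 ·f
[12] read 'd'  n2⇒n6  → match P2@[11:12]
[13] read 'b'  n6⇒n2 ·f
[14] read 'c'  n2⇒n3  → match P0@[14:14]
[15] read 'b'  n3⇒n4
[16] read 'd'  n4⇒n5  → match P1@[13:16],P2@[15:16]
[17] read 'b'  n5⇒n2 ·f
[18] read 'b'  n2⇒n2 ·f
[19] read 'd'  n2⇒n6  → match P2@[18:19]
[20] read 'c'  n6⇒n1 ·f  → match P0@[20:20]
[21] read 'b'  n1⇒n2 ·f
[22] read 'b'  n2⇒n2 ·f
[23] read 'b'  n2⇒n2 ·f
[24] read 'd'  n2⇒n6  → match P2@[23:24]
[25] read 'b'  n6⇒n2 ·f
[26] read 'c'  n2⇒n3  → match P0@[26:26]
[27] read 'b'  n3⇒n4
[28] read 'd'  n4⇒n5  → match P1@[25:28],P2@[27:28]
[29] read 'b'  n5⇒n2 ·f
[30] read 'b'  n2⇒n2 ·f
[31] read 'c'  n2⇒n3  → match P0@[31:31]
[32] read 'a'  n3⇒n0 ·f
[33] read 'd'  n0⇒n0
[34] read 'b'  n0⇒n2
[35] read 'd'  n2⇒n6  → match P2@[34:35]
[36] read 'a'  n6⇒n0 ·f
[37] read 'a'  n0⇒n0
[38] read 'c'  n0⇒n1  → match P0@[38:38]
[39] read 'a'  n1⇒n0 ·f
[40] read 'c'  n0⇒n1  → match P0@[40:40]
[41] read 'b'  n1⇒n2 ·f
[42] read 'd'  n2⇒n6  → match P2@[41:42]
[43] read 'b'  n6⇒n2 ·f
[44] read 'c'  n2⇒n3  → match P0@[44:44]
[45] read 'b'  n3⇒n4
[46] read 'd'  n4⇒n5  → match P1@[43:46],P2@[45:46]
[47] read 'a'  n5⇒n0 ·f
[48] read 'b'  n0⇒n2
[49] read 'b'  n2⇒n2 ·f
[50] read 'b'  n2⇒n2 ·f
[51] read 'd'  n2⇒n6  → match P2@[50:51]
[52] read 'b'  n6⇒n2 ·f
[53] read 'c'  n2⇒n3  → match P0@[53:53]

All matches (sorted): [[1,0],[3,1],[3,2],[4,0],[5,0],[7,2],[9,2],[10,0],[12,2],[14,0],[16,1],[16,2],[19,2],[20,0],[24,2],[26,0],[28,1],[28,2],[31,0],[35,2],[38,0],[40,0],[42,2],[44,0],[46,1],[46,2],[51,2],[53,0]]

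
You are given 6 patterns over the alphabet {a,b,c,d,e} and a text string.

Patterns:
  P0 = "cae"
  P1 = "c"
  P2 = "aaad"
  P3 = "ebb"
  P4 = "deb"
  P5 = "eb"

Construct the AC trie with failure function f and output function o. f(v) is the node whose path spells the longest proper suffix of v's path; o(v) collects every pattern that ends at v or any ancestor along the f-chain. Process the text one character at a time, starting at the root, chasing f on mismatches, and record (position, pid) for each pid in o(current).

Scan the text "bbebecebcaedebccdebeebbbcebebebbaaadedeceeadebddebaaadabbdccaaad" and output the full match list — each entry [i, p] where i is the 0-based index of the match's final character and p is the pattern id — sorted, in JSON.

Build automaton:
Trie (insert patterns):
  0='ε' goto a→4 c→1 d→11 e→8
  1='c' goto a→2  [P1 ends]
  2='ca' goto e→3
  3='cae' goto ·  [P0 ends]
  4='a' goto a→5
  5='aa' goto a→6
  6='aaa' goto d→7
  7='aaad' goto ·  [P2 ends]
  8='e' goto b→9
  9='eb' goto b→10  [P5 ends]
  10='ebb' goto ·  [P3 ends]
  11='d' goto e→12
  12='de' goto b→13
  13='deb' goto ·  [P4 ends]

Failure links (BFS by depth):
  n1('c'): parent n0 fail=0; on 'c' 0 → fail=0;  out {1}∪∅={1}
  n4('a'): parent n0 fail=0; on 'a' 0 → fail=0;  out ∅∪∅=∅
  n8('e'): parent n0 fail=0; on 'e' 0 → fail=0;  out ∅∪∅=∅
  n11('d'): parent n0 fail=0; on 'd' 0 → fail=0;  out ∅∪∅=∅
  n2('ca'): parent n1 fail=0; on 'a' 0 → fail=4;  out ∅∪∅=∅
  n5('aa'): parent n4 fail=0; on 'a' 0 → fail=4;  out ∅∪∅=∅
  n9('eb'): parent n8 fail=0; on 'b' 0 → fail=0;  out {5}∪∅={5}
  n12('de'): parent n11 fail=0; on 'e' 0 → fail=8;  out ∅∪∅=∅
  n3('cae'): parent n2 fail=4; on 'e' 4→0 → fail=8;  out {0}∪∅={0}
  n6('aaa'): parent n5 fail=4; on 'a' 4 → fail=5;  out ∅∪∅=∅
  n10('ebb'): parent n9 fail=0; on 'b' 0 → fail=0;  out {3}∪∅={3}
  n13('deb'): parent n12 fail=8; on 'b' 8 → fail=9;  out {4}∪{5}={4,5}
  n7('aaad'): parent n6 fail=5; on 'd' 5→4→0 → fail=11;  out {2}∪∅={2}

Text stream:
[0] read 'b'  n0⇒n0
[1] read 'b'  n0⇒n0
[2] read 'e'  n0⇒n8
[3] read 'b'  n8⇒n9  → match P5@[2:3]
[4] read 'e'  n9⇒n8 (fail-walked)
[5] read 'c'  n8⇒n1 (fail-walked)  → match P1@[5:5]
[6] read 'e'  n1⇒n8 (fail-walked)
[7] read 'b'  n8⇒n9  → match P5@[6:7]
[8] read 'c'  n9⇒n1 (fail-walked)  → match P1@[8:8]
[9] read 'a'  n1⇒n2
[10] read 'e'  n2⇒n3  → match P0@[8:10]
[11] read 'd'  n3⇒n11 (fail-walked)
[12] read 'e'  n11⇒n12
[13] read 'b'  n12⇒n13  → match P4@[11:13],P5@[12:13]
[14] read 'c'  n13⇒n1 (fail-walked)  → match P1@[14:14]
[15] read 'c'  n1⇒n1 (fail-walked)  → match P1@[15:15]
[16] read 'd'  n1⇒n11 (fail-walked)
[17] read 'e'  n11⇒n12
[18] read 'b'  n12⇒n13  → match P4@[16:18],P5@[17:18]
[19] read 'e'  n13⇒n8 (fail-walked)
[20] read 'e'  n8⇒n8 (fail-walked)
[21] read 'b'  n8⇒n9  → match P5@[20:21]
[22] read 'b'  n9⇒n10  → match P3@[20:22]
[23] read 'b'  n10⇒n0 (fail-walked)
[24] read 'c'  n0⇒n1  → match P1@[24:24]
[25] read 'e'  n1⇒n8 (fail-walked)
[26] read 'b'  n8⇒n9  → match P5@[25:26]
[27] read 'e'  n9⇒n8 (fail-walked)
[28] read 'b'  n8⇒n9  → match P5@[27:28]
[29] read 'e'  n9⇒n8 (fail-walked)
[30] read 'b'  n8⇒n9  → match P5@[29:30]
[31] read 'b'  n9⇒n10  → match P3@[29:31]
[32] read 'a'  n10⇒n4 (fail-walked)
[33] read 'a'  n4⇒n5
[34] read 'a'  n5⇒n6
[35] read 'd'  n6⇒n7  → match P2@[32:35]
[36] read 'e'  n7⇒n12 (fail-walked)
[37] read 'd'  n12⇒n11 (fail-walked)
[38] read 'e'  n11⇒n12
[39] read 'c'  n12⇒n1 (fail-walked)  → match P1@[39:39]
[40] read 'e'  n1⇒n8 (fail-walked)
[41] read 'e'  n8⇒n8 (fail-walked)
[42] read 'a'  n8⇒n4 (fail-walked)
[43] read 'd'  n4⇒n11 (fail-walked)
[44] read 'e'  n11⇒n12
[45] read 'b'  n12⇒n13  → match P4@[43:45],P5@[44:45]
[46] read 'd'  n13⇒n11 (fail-walked)
[47] read 'd'  n11⇒n11 (fail-walked)
[48] read 'e'  n11⇒n12
[49] read 'b'  n12⇒n13  → match P4@[47:49],P5@[48:49]
[50] read 'a'  n13⇒n4 (fail-walked)
[51] read 'a'  n4⇒n5
[52] read 'a'  n5⇒n6
[53] read 'd'  n6⇒n7  → match P2@[50:53]
[54] read 'a'  n7⇒n4 (fail-walked)
[55] read 'b'  n4⇒n0 (fail-walked)
[56] read 'b'  n0⇒n0
[57] read 'd'  n0⇒n11
[58] read 'c'  n11⇒n1 (fail-walked)  → match P1@[58:58]
[59] read 'c'  n1⇒n1 (fail-walked)  → match P1@[59:59]
[60] read 'a'  n1⇒n2
[61] read 'a'  n2⇒n5 (fail-walked)
[62] read 'a'  n5⇒n6
[63] read 'd'  n6⇒n7  → match P2@[60:63]

Result: [[3,5],[5,1],[7,5],[8,1],[10,0],[13,4],[13,5],[14,1],[15,1],[18,4],[18,5],[21,5],[22,3],[24,1],[26,5],[28,5],[30,5],[31,3],[35,2],[39,1],[45,4],[45,5],[49,4],[49,5],[53,2],[58,1],[59,1],[63,2]]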